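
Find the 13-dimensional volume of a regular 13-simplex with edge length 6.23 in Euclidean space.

Volume = 6.23^13 · √(14/2^13) / 13! ≈ 0.141395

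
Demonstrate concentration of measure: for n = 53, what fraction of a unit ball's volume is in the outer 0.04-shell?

1 - (1-0.04)^53 ≈ 0.885085 ≈ 88.51%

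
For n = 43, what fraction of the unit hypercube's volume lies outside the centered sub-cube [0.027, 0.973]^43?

The inner cube has side 1-2·0.027 = 0.946 and volume (0.946)^43 ≈ 0.0919, so the shell holds 0.908099 of the volume.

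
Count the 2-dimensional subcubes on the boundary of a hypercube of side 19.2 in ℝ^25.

Number of 2-faces = C(25,2) · 2^(25-2) = 300 · 8388608 = 2516582400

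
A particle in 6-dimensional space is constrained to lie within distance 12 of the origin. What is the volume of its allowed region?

The n-ball volume is π^(n/2)·r^n/Γ(n/2+1). With n=6, r=12: V = 497664·π^3 ≈ 1.54307e+07.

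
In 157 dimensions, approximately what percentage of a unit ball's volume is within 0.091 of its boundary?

1 - (1-0.091)^157 ≈ 0.9999996877 ≈ 99.999969%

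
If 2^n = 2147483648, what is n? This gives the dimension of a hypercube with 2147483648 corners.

2^n = 2147483648 ⇒ n = log_2(2147483648) = 31.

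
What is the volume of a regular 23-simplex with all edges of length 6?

For a regular n-simplex with edge a, V = (a^n / n!)·√((n+1)/2^n). With a=6, n=23: V ≈ 5.16708e-08.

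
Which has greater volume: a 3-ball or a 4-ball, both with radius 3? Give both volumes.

V_3(3) ≈ 113.097. V_4(3) ≈ 399.719. The 4-ball is larger.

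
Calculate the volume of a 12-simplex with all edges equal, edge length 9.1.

V_12 = √(13) · 9.1^12 / (12! · 2^(12/2)) ≈ 37.9273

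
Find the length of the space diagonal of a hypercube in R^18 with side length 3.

||(3,3,...,3)|| = √(18)·3 ≈ 12.7279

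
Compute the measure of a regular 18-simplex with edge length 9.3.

For a regular n-simplex with edge a, V = (a^n / n!)·√((n+1)/2^n). With a=9.3, n=18: V ≈ 0.36013.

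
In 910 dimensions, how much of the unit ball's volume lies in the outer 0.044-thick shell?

V(inner)/V(outer) = ((1-0.044)/1)^910 ≈ 1.647e-18, so the shell fraction is 1 - 1.647e-18.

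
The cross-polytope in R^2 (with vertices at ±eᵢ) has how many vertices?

An n-cross-polytope has 2n vertices; here n = 2, giving 4.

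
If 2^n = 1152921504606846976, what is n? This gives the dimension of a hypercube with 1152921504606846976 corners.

2^n = 1152921504606846976 ⇒ n = log_2(1152921504606846976) = 60.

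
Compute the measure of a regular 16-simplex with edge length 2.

For a regular n-simplex with edge a, V = (a^n / n!)·√((n+1)/2^n). With a=2, n=16: V ≈ 5.04481e-11.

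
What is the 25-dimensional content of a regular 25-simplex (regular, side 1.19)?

Volume = 1.19^25 · √(26/2^25) / 25! ≈ 4.39178e-27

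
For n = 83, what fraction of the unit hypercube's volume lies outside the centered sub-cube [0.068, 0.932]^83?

The inner cube has side 1-2·0.068 = 0.864 and volume (0.864)^83 ≈ 5.378e-06, so the shell holds 0.999995 of the volume.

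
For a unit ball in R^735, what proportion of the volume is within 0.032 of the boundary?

Shell fraction = 1 - (1-0.032)^735 ≈ 1 - 4.153e-11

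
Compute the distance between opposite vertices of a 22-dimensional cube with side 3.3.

d = √(3.3² + 3.3² + ... + 3.3²) [22 terms] = √(22·3.3²) = 3.3√22 ≈ 15.4784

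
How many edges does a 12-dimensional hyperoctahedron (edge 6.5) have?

Each 1-face is the convex hull of 2 vertices, one chosen as ±e_i from each of 2 distinct axes: 2^2·C(12,2) = 264.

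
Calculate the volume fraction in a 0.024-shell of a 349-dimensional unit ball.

V(inner)/V(outer) = ((1-0.024)/1)^349 ≈ 0.000208, so the shell fraction is 0.999792.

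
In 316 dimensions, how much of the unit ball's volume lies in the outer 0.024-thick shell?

V(inner)/V(outer) = ((1-0.024)/1)^316 ≈ 0.0004636, so the shell fraction is 0.999536.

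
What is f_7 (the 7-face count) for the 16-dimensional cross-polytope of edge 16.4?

An n-cross-polytope has 2^(k+1)·C(n,k+1) k-faces. Here 2^8·C(16,8) = 256·12870 = 3294720.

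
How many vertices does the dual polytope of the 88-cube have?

The 88-dimensional cross-polytope has 2n = 2·88 = 176 vertices.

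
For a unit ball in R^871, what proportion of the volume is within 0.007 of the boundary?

1 - (1-0.007)^871 ≈ 0.997798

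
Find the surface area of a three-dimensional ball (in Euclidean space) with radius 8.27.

|∂B_3(8.27)| = 4πr² = 4π·(8.27)² ≈ 859.451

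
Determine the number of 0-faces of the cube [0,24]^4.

An n-cube has C(n,k)·2^(n-k) k-faces. Here C(4,0)·2^4 = 1·16 = 16.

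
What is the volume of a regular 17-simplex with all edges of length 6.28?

V = (6.28^17 / 17!) · √((17+1) / 2^17) ≈ 0.00121095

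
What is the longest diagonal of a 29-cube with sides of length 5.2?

||(5.2,5.2,...,5.2)|| = √(29)·5.2 ≈ 28.0029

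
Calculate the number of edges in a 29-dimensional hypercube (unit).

An n-cube has n·2^(n-1) edges. With n = 29: 29·268435456 = 7784628224.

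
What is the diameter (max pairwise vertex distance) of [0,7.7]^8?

The space diagonal of an n-cube of side s is s√n. Here 7.7·√8 ≈ 21.7789.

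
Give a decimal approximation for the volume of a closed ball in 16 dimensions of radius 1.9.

Volume = π^{16/2}·(1.9)^16/Γ(9) ≈ 6787.91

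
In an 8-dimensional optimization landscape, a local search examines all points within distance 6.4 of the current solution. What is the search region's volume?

Volume = π^{8/2}·(6.4)^8/Γ(5) ≈ 1.14243e+07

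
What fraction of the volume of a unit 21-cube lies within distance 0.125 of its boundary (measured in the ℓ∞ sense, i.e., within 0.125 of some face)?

Shell fraction = 1 - (1-0.25)^21 ≈ 0.997622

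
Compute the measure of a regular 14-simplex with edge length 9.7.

For a regular n-simplex with edge a, V = (a^n / n!)·√((n+1)/2^n). With a=9.7, n=14: V ≈ 22.6585.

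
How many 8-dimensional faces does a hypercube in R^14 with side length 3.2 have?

An n-cube has C(n,k)·2^(n-k) k-faces. Here C(14,8)·2^6 = 3003·64 = 192192.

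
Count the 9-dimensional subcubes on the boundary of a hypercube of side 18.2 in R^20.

Number of 9-faces = C(20,9) · 2^(20-9) = 167960 · 2048 = 343982080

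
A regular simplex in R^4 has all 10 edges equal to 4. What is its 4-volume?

For a regular n-simplex with edge a, V = (a^n / n!)·√((n+1)/2^n). With a=4, n=4: V ≈ 5.96285.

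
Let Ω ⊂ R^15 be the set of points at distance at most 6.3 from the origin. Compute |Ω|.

The n-ball volume is π^(n/2)·r^n/Γ(n/2+1). With n=15, r=6.3: V ≈ 3.72853e+11.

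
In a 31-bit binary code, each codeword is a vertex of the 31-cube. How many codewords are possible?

Each vertex is a binary string of length 31, so there are 2^31 = 2147483648.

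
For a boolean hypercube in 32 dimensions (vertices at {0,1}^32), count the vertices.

Each vertex is a binary string of length 32, so there are 2^32 = 4294967296.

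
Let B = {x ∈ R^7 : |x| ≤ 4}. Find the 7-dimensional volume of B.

V = 262144·π^3/105 ≈ 77410.6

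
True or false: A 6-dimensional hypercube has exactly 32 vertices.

False. The 6-cube has 2^6 = 64 vertices.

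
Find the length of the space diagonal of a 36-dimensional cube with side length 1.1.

The space diagonal of an n-cube of side s is s√n. Here 1.1·√36 = 6.6.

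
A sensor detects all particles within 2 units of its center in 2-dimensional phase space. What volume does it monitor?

V_2(2) = π^(2/2) · (2)^2 / Γ(2/2 + 1) = 4·π ≈ 12.5664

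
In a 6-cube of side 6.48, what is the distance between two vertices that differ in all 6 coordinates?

The space diagonal of an n-cube of side s is s√n. Here 6.48·√6 ≈ 15.8727.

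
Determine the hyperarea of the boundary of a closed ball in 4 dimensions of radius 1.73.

S_4(1.73) = 2·π^(4/2)·(1.73)^3 / Γ(4/2) ≈ 102.204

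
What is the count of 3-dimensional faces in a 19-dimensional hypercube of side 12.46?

An n-cube has C(n,k)·2^(n-k) k-faces. Here C(19,3)·2^16 = 969·65536 = 63504384.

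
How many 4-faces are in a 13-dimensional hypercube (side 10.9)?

Number of 4-faces = C(13,4) · 2^(13-4) = 715 · 512 = 366080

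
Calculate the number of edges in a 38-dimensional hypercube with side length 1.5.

An n-cube has n·2^(n-1) edges. With n = 38: 38·137438953472 = 5222680231936.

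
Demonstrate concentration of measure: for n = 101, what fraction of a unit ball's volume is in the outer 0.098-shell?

1 - (1-0.098)^101 ≈ 0.99997 ≈ 99.997009%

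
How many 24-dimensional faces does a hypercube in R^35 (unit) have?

Number of 24-faces = C(35,24) · 2^(35-24) = 417225900 · 2048 = 854478643200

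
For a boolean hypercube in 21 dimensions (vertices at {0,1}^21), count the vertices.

An n-cube has 2^n vertices; for n = 21 that is 2^21 = 2097152.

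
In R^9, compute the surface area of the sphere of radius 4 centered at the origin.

S_9(4) = 2·π^(9/2)·(4)^8 / Γ(9/2) = 2097152·π^4/105 ≈ 1.94554e+06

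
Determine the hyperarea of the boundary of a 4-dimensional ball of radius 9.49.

|∂B_4(9.49)| ≈ 16870.5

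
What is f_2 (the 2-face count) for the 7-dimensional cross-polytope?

Number of 2-faces = 2^(2+1) · C(7,2+1) = 8 · 35 = 280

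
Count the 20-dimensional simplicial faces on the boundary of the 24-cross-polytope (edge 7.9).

Each 20-face is the convex hull of 21 vertices, one chosen as ±e_i from each of 21 distinct axes: 2^21·C(24,21) = 4244635648.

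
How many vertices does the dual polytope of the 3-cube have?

The 3-dimensional cross-polytope has 2n = 2·3 = 6 vertices.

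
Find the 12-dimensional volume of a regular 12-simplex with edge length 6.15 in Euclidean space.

Volume = 6.15^12 · √(13/2^12) / 12! ≈ 0.344315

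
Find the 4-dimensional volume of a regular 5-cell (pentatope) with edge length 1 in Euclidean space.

Volume = 1^4 · √(5/2^4) / 4! ≈ 0.0232924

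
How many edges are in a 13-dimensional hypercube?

Choose 1 of 13 axes to span the face (C(13,1) = 13 ways), then fix each of the remaining 12 coordinates at one of its two extreme values (2^12 = 4096 ways): 13·4096 = 53248.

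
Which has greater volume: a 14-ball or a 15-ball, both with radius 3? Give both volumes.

V_14(3) ≈ 2.86626e+06. V_15(3) ≈ 5.47329e+06. The 15-ball is larger.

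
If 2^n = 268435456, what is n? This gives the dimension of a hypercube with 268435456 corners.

The n-cube has 2^n vertices, and 268435456 = 2^28, so n = 28.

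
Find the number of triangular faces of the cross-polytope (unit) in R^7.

Each 2-face is the convex hull of 3 vertices, one chosen as ±e_i from each of 3 distinct axes: 2^3·C(7,3) = 280.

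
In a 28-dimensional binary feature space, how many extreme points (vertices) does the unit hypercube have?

The 28-cube has 2^28 = 268435456 vertices.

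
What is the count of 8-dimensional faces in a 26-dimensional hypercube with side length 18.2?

Number of 8-faces = C(26,8) · 2^(26-8) = 1562275 · 262144 = 409541017600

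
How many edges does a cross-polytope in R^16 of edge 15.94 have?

Number of 1-faces = 2^(1+1) · C(16,1+1) = 4 · 120 = 480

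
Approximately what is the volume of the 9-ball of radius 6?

V_9(6) = π^(9/2) · (6)^9 / Γ(9/2 + 1) = 11943936·π^4/35 ≈ 3.32414e+07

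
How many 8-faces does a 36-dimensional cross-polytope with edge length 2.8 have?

Each 8-face is the convex hull of 9 vertices, one chosen as ±e_i from each of 9 distinct axes: 2^9·C(36,9) = 48201359360.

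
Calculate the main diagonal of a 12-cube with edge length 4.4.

||(4.4,4.4,...,4.4)|| = √(12)·4.4 ≈ 15.242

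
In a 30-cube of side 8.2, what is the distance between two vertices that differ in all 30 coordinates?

||(8.2,8.2,...,8.2)|| = √(30)·8.2 ≈ 44.9132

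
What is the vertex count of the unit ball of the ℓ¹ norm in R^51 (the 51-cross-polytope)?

Number of vertices = 2n = 102.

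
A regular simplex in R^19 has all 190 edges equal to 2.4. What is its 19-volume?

For a regular n-simplex with edge a, V = (a^n / n!)·√((n+1)/2^n). With a=2.4, n=19: V ≈ 8.5045e-13.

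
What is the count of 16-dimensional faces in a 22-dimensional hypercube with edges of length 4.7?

Choose 16 of 22 axes to span the face (C(22,16) = 74613 ways), then fix each of the remaining 6 coordinates at one of its two extreme values (2^6 = 64 ways): 74613·64 = 4775232.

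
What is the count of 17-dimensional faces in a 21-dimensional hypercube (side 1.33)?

Number of 17-faces = C(21,17) · 2^(21-17) = 5985 · 16 = 95760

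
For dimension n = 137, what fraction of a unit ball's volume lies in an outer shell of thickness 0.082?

1 - (1-0.082)^137 ≈ 0.999992 ≈ 99.999188%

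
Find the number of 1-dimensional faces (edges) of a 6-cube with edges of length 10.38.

Number of 1-faces = C(6,1)·2^(6-1) = 6·32 = 192.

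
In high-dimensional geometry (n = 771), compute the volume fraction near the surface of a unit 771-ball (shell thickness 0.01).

1 - (1-0.01)^771 ≈ 0.999569 ≈ 99.9569%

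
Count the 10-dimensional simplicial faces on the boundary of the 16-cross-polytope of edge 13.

Each 10-face is the convex hull of 11 vertices, one chosen as ±e_i from each of 11 distinct axes: 2^11·C(16,11) = 8945664.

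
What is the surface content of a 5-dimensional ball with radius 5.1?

The surface area of an n-ball is 2π^(n/2) r^(n-1) / Γ(n/2). For n=5, r=5.1: 17805.3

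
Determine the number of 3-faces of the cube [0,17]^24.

Choose 3 of 24 axes to span the face (C(24,3) = 2024 ways), then fix each of the remaining 21 coordinates at one of its two extreme values (2^21 = 2097152 ways): 2024·2097152 = 4244635648.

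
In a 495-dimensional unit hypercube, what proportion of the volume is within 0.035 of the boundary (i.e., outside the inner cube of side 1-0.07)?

Shell fraction = 1 - (1-0.07)^495 ≈ 1 - 2.506e-16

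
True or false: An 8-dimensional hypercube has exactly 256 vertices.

True. The 8-cube has 2^8 = 256 vertices.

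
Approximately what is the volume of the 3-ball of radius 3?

The n-ball volume is π^(n/2)·r^n/Γ(n/2+1). With n=3, r=3: V = 36·π ≈ 113.097.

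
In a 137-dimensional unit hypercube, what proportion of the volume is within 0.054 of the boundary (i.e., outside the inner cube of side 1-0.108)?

Shell fraction = 1 - (1-0.108)^137 ≈ 0.9999998415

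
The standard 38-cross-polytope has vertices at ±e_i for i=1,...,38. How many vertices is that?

The 38-dimensional cross-polytope has 2n = 2·38 = 76 vertices.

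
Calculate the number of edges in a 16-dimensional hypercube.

Number of 1-faces = C(16,1)·2^(16-1) = 16·32768 = 524288.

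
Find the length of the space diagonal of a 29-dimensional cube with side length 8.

d = √(8² + 8² + ... + 8²) [29 terms] = √(29·8²) = 8√29 ≈ 43.0813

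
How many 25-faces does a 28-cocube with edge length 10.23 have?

f_25(28-orthoplex) = 2^26 · (28 choose 26) = 25367150592.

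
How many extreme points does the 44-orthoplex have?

An n-cross-polytope has 2n vertices; here n = 44, giving 88.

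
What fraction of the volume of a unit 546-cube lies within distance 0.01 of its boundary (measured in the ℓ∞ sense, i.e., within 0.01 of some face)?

1 - (1 - 2·0.01)^546 = 1 - 0.98^546 ≈ 0.999984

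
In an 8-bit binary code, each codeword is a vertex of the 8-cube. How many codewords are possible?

Number of vertices = 2^8 = 256.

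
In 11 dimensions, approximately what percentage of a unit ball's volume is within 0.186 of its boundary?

1 - (1-0.186)^11 ≈ 0.896039 ≈ 89.60%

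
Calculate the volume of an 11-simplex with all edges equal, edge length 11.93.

V_11 = √(12) · 11.93^11 / (11! · 2^(11/2)) ≈ 1336.03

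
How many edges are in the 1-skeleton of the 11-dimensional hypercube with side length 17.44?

Each of the 2^11 = 2048 vertices has degree 11; total edges = 11·2^11/2 = 11264.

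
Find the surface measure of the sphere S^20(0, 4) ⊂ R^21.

S = n·V_n(r)/r = 21·V_21(4)/4 (volume-to-surface relation), giving 2251799813685248·π^10/654729075 ≈ 3.22082e+11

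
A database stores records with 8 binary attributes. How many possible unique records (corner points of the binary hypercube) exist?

Each vertex is a binary string of length 8, so there are 2^8 = 256.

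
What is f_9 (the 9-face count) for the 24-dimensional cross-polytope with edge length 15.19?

Number of 9-faces = 2^(9+1) · C(24,9+1) = 1024 · 1961256 = 2008326144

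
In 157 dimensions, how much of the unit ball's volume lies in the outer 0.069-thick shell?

V(inner)/V(outer) = ((1-0.069)/1)^157 ≈ 1.334e-05, so the shell fraction is 0.999987.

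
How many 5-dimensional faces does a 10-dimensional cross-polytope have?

An n-cross-polytope has 2^(k+1)·C(n,k+1) k-faces. Here 2^6·C(10,6) = 64·210 = 13440.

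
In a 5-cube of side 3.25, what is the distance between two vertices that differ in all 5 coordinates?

Diagonal = √5 · 3.25 ≈ 7.26722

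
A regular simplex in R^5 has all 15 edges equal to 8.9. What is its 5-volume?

V = (8.9^5 / 5!) · √((5+1) / 2^5) ≈ 201.497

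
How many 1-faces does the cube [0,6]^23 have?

The 23-cube has n·2^(n-1) = 23·2^22 = 23·4194304 = 96468992 edges.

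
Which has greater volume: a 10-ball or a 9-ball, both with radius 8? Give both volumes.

V_10(8) ≈ 2.73822e+09. V_9(8) ≈ 4.42718e+08. The 10-ball is larger.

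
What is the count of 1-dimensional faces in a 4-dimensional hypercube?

An n-cube has C(n,k)·2^(n-k) k-faces. Here C(4,1)·2^3 = 4·8 = 32.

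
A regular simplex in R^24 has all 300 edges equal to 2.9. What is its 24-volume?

For a regular n-simplex with edge a, V = (a^n / n!)·√((n+1)/2^n). With a=2.9, n=24: V ≈ 2.46295e-16.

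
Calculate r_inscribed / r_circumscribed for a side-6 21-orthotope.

r_in = 6/2 (half the side); r_out = 6√21/2 (half the diagonal). Ratio = 1/√21 ≈ 0.218218.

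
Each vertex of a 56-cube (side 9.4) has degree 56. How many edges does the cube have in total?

Each of the 2^56 = 72057594037927936 vertices has degree 56; total edges = 56·2^56/2 = 2017612633061982208.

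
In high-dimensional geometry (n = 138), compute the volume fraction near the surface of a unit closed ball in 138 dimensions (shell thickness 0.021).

1 - (1-0.021)^138 ≈ 0.946542 ≈ 94.65%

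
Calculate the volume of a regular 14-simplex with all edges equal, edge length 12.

For a regular n-simplex with edge a, V = (a^n / n!)·√((n+1)/2^n). With a=12, n=14: V ≈ 445.62.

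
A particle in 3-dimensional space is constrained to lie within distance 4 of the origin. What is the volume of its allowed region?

V = 256·π/3 ≈ 268.083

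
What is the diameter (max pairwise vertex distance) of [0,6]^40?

d = √(6² + 6² + ... + 6²) [40 terms] = √(40·6²) = 6√40 ≈ 37.9473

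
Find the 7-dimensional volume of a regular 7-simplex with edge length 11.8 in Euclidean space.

V_7 = √(8) · 11.8^7 / (7! · 2^(7/2)) ≈ 1580.1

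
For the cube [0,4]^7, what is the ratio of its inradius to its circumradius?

Ratio = (s/2)/(s√7/2) = 7^(-1/2) ≈ 0.377964.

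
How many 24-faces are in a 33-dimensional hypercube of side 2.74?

f_24(33-cube) = (33 choose 24) · 2^9 = 19746355200.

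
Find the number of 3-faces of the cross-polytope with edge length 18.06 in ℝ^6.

Number of 3-faces = 2^(3+1) · C(6,3+1) = 16 · 15 = 240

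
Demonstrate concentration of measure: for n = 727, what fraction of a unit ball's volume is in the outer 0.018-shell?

1 - (1-0.018)^727 ≈ 0.999998159 ≈ 99.999816%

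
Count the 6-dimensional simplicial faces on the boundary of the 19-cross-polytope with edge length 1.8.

f_6(19-orthoplex) = 2^7 · (19 choose 7) = 6449664.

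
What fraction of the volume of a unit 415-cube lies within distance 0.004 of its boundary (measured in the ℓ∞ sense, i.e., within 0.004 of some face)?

1 - (1 - 2·0.004)^415 = 1 - 0.992^415 ≈ 0.964327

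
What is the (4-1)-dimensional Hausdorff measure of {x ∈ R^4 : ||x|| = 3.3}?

|∂B_4(3.3)| ≈ 709.368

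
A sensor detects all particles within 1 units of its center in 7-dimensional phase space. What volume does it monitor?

Volume = π^{7/2}·(1)^7/Γ(9/2) = 16·π^3/105 ≈ 4.72477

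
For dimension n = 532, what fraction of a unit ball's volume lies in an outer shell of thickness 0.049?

1 - (1-0.049)^532 ≈ 1 - 2.466e-12 ≈ (100 - 2.47e-10)%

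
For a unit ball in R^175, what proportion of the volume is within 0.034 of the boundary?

Shell fraction = 1 - (1-0.034)^175 ≈ 0.99765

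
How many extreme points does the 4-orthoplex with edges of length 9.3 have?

The 4-dimensional cross-polytope has 2n = 2·4 = 8 vertices.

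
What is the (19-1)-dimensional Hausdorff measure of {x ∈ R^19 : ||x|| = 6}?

S = n·V_n(r)/r = 19·V_19(6)/6 (volume-to-surface relation), giving 1283918464548864·π^9/425425 ≈ 8.99629e+13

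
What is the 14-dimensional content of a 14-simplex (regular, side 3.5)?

V_14 = √(15) · 3.5^14 / (14! · 2^(14/2)) ≈ 1.43675e-05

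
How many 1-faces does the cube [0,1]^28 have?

Each of the 2^28 = 268435456 vertices has degree 28; total edges = 28·2^28/2 = 3758096384.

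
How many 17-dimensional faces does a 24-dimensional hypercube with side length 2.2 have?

Number of 17-faces = C(24,17) · 2^(24-17) = 346104 · 128 = 44301312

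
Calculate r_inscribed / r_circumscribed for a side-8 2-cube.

Ratio = (s/2)/(s√2/2) = 2^(-1/2) ≈ 0.707107.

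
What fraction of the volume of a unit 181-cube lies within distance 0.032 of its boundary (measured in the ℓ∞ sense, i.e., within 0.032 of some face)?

1 - (1 - 2·0.032)^181 = 1 - 0.936^181 ≈ 0.999994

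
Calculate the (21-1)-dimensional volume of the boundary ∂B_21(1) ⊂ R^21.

The surface area of an n-ball is 2π^(n/2) r^(n-1) / Γ(n/2). For n=21, r=1: 2048·π^10/654729075 ≈ 0.292932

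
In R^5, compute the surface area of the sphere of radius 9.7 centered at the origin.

The surface area of an n-ball is 2π^(n/2) r^(n-1) / Γ(n/2). For n=5, r=9.7: 233000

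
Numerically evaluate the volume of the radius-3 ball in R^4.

Volume = π^{4/2}·(3)^4/Γ(3) = 81·π^2/2 ≈ 399.719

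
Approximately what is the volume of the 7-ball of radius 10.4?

V_7(10.4) = π^(7/2) · (10.4)^7 / Γ(7/2 + 1) ≈ 6.21747e+07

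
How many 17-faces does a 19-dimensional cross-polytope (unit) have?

An n-cross-polytope has 2^(k+1)·C(n,k+1) k-faces. Here 2^18·C(19,18) = 262144·19 = 4980736.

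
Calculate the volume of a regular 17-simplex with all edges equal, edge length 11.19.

V = (11.19^17 / 17!) · √((17+1) / 2^17) ≈ 22.2805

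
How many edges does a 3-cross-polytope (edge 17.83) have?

Number of 1-faces = 2^(1+1) · C(3,1+1) = 4 · 3 = 12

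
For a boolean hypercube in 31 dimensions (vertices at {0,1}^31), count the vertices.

An n-cube has 2^n vertices; for n = 31 that is 2^31 = 2147483648.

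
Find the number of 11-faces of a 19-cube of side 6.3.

An n-cube has C(n,k)·2^(n-k) k-faces. Here C(19,11)·2^8 = 75582·256 = 19348992.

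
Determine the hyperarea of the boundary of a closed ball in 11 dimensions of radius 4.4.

|∂B_11(4.4)| ≈ 5.63669e+07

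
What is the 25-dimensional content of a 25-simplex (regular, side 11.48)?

V = (11.48^25 / 25!) · √((25+1) / 2^25) ≈ 0.017886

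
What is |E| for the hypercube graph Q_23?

Number of 1-faces = C(23,1)·2^(23-1) = 23·4194304 = 96468992.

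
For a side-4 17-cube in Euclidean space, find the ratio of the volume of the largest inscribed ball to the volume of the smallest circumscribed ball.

Volume scales as r^n, and r_in/r_out = 1/√17, giving (1/√17)^17 ≈ 3.47684e-11.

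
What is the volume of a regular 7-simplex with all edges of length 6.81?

V_7 = √(8) · 6.81^7 / (7! · 2^(7/2)) ≈ 33.693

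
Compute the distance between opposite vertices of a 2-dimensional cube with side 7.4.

The space diagonal of an n-cube of side s is s√n. Here 7.4·√2 ≈ 10.4652.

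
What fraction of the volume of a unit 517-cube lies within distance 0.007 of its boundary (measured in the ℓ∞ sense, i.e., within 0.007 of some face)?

Shell fraction = 1 - (1-0.014)^517 ≈ 0.999317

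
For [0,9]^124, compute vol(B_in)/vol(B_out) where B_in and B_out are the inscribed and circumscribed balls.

Volume scales as r^n, and r_in/r_out = 1/√124, giving (1/√124)^124 ≈ 1.61382e-130.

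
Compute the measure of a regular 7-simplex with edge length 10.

For a regular n-simplex with edge a, V = (a^n / n!)·√((n+1)/2^n). With a=10, n=7: V ≈ 496.032.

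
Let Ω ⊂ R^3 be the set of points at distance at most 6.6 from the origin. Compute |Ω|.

The n-ball volume is π^(n/2)·r^n/Γ(n/2+1). With n=3, r=6.6: V ≈ 1204.26.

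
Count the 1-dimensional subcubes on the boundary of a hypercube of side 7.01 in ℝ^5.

Number of 1-faces = C(5,1) · 2^(5-1) = 5 · 16 = 80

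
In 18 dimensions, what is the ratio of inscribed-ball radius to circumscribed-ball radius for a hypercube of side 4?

r_in = 4/2 (half the side); r_out = 4√18/2 (half the diagonal). Ratio = 1/√18 ≈ 0.235702.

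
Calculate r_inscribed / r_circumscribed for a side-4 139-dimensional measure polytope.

r_in = 4/2 (half the side); r_out = 4√139/2 (half the diagonal). Ratio = 1/√139 ≈ 0.0848189.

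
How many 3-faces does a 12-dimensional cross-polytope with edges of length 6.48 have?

Each 3-face is the convex hull of 4 vertices, one chosen as ±e_i from each of 4 distinct axes: 2^4·C(12,4) = 7920.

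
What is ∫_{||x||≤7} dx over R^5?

The n-ball volume is π^(n/2)·r^n/Γ(n/2+1). With n=5, r=7: V = 134456·π^2/15 ≈ 88468.5.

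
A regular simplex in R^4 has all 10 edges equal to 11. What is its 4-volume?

Volume = 11^4 · √(5/2^4) / 4! ≈ 341.024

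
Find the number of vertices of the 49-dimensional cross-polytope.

The vertices are ±e_1, ..., ±e_49, so there are 2·49 = 98.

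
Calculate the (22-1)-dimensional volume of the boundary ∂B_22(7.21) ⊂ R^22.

The surface area of an n-ball is 2π^(n/2) r^(n-1) / Γ(n/2). For n=22, r=7.21: 1.68483e+17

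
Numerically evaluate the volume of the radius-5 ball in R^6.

V_6(5) = π^(6/2) · (5)^6 / Γ(6/2 + 1) = 15625·π^3/6 ≈ 80745.5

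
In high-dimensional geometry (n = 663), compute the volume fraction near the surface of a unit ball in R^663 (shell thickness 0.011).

1 - (1-0.011)^663 ≈ 0.999347 ≈ 99.93%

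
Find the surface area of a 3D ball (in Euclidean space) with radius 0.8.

S_3(0.8) = 2·π^(3/2)·(0.8)^2 / Γ(3/2) = 4πr² = 4π·(0.8)² ≈ 8.04248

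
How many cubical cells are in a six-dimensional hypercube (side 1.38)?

Choose 3 of 6 axes to span the face (C(6,3) = 20 ways), then fix each of the remaining 3 coordinates at one of its two extreme values (2^3 = 8 ways): 20·8 = 160.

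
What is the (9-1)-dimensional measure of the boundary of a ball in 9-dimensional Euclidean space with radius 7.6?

The surface area of an n-ball is 2π^(n/2) r^(n-1) / Γ(n/2). For n=9, r=7.6: 3.30422e+08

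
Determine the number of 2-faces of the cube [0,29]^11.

An n-cube has C(n,k)·2^(n-k) k-faces. Here C(11,2)·2^9 = 55·512 = 28160.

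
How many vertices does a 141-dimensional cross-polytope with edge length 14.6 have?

An n-cross-polytope has 2n vertices; here n = 141, giving 282.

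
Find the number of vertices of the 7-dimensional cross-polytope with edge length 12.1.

Number of vertices = 2n = 14.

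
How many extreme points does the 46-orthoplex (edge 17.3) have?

The vertices are ±e_1, ..., ±e_46, so there are 2·46 = 92.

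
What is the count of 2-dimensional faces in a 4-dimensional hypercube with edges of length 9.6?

Choose 2 of 4 axes to span the face (C(4,2) = 6 ways), then fix each of the remaining 2 coordinates at one of its two extreme values (2^2 = 4 ways): 6·4 = 24.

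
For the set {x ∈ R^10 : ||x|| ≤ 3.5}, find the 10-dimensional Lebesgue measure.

The n-ball volume is π^(n/2)·r^n/Γ(n/2+1). With n=10, r=3.5: V = 282475249·π^5/122880 ≈ 703475.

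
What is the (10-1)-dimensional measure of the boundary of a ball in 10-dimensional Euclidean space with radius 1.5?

The surface area of an n-ball is 2π^(n/2) r^(n-1) / Γ(n/2). For n=10, r=1.5: 6561·π^5/2048 ≈ 980.369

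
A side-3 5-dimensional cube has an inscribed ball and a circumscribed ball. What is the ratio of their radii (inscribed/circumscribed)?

Ratio = (s/2)/(s√5/2) = 5^(-1/2) ≈ 0.447214.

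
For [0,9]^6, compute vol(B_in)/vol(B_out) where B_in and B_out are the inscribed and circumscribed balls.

V_in/V_out = n^(-n/2) = 6^(-6/2) ≈ 0.00462963.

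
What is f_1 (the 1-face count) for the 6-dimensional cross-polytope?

Number of 1-faces = 2^(1+1) · C(6,1+1) = 4 · 15 = 60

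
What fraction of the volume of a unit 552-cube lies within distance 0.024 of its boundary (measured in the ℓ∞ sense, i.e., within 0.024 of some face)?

The inner cube has side 1-2·0.024 = 0.952 and volume (0.952)^552 ≈ 1.613e-12, so the shell holds 1 - 1.613e-12 of the volume.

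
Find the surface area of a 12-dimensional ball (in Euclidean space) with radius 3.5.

|∂B_12(3.5)| = 1977326743·π^6/122880 ≈ 1.54702e+07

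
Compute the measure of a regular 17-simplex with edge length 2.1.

V_17 = √(18) · 2.1^17 / (17! · 2^(17/2)) ≈ 9.89785e-12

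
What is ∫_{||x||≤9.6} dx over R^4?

V_4(9.6) = π^(4/2) · (9.6)^4 / Γ(4/2 + 1) ≈ 41913.6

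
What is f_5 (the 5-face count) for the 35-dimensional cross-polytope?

Each 5-face is the convex hull of 6 vertices, one chosen as ±e_i from each of 6 distinct axes: 2^6·C(35,6) = 103882240.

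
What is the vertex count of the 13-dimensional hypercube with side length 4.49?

The 13-cube has 2^13 = 8192 vertices.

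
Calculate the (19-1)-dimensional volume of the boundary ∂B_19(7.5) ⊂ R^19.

The surface area of an n-ball is 2π^(n/2) r^(n-1) / Γ(n/2). For n=19, r=7.5: 729823150634765625·π^9/4356352 ≈ 4.99394e+15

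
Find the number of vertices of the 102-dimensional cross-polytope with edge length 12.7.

The 102-dimensional cross-polytope has 2n = 2·102 = 204 vertices.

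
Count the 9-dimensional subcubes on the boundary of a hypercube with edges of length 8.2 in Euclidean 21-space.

Number of 9-faces = C(21,9) · 2^(21-9) = 293930 · 4096 = 1203937280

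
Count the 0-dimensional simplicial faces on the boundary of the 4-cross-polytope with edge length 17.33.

Number of 0-faces = 2^(0+1) · C(4,0+1) = 2 · 4 = 8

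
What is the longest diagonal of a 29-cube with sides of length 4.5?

Diagonal = √29 · 4.5 ≈ 24.2332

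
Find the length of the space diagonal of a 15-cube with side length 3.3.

The space diagonal of an n-cube of side s is s√n. Here 3.3·√15 ≈ 12.7808.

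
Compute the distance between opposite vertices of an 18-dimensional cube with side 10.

The space diagonal of an n-cube of side s is s√n. Here 10·√18 ≈ 42.4264.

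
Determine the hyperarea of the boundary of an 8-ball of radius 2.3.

The surface area of an n-ball is 2π^(n/2) r^(n-1) / Γ(n/2). For n=8, r=2.3: 11055.4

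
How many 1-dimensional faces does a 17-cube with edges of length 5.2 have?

Choose 1 of 17 axes to span the face (C(17,1) = 17 ways), then fix each of the remaining 16 coordinates at one of its two extreme values (2^16 = 65536 ways): 17·65536 = 1114112.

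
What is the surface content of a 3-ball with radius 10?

The surface area of an n-ball is 2π^(n/2) r^(n-1) / Γ(n/2). For n=3, r=10: 4πr² = 4π·(10)² ≈ 1256.64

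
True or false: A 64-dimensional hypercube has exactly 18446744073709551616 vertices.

True. The 64-cube has 2^64 = 18446744073709551616 vertices.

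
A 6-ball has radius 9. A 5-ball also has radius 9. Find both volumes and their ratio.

V_6(9) ≈ 2.74633e+06. V_5(9) ≈ 310821. Ratio V_6/V_5 ≈ 8.836.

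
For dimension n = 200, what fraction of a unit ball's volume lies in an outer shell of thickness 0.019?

1 - (1-0.019)^200 ≈ 0.978432 ≈ 97.84%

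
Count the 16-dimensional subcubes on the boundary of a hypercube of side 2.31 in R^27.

Choose 16 of 27 axes to span the face (C(27,16) = 13037895 ways), then fix each of the remaining 11 coordinates at one of its two extreme values (2^11 = 2048 ways): 13037895·2048 = 26701608960.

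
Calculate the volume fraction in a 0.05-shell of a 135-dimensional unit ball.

V(inner)/V(outer) = ((1-0.05)/1)^135 ≈ 0.0009833, so the shell fraction is 0.999017.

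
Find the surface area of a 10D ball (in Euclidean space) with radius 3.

|∂B_10(3)| = 6561·π^5/4 ≈ 501949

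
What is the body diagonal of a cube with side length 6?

The space diagonal of an n-cube of side s is s√n. Here 6·√3 ≈ 10.3923.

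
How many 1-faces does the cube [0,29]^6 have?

Number of 1-faces = C(6,1)·2^(6-1) = 6·32 = 192.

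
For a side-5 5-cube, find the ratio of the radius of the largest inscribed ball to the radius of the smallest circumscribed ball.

For an n-cube of any side s, the inradius is s/2 and the circumradius is s√n/2, so the ratio is 1/√5 ≈ 0.447214.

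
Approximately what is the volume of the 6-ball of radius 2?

The n-ball volume is π^(n/2)·r^n/Γ(n/2+1). With n=6, r=2: V = 32·π^3/3 ≈ 330.734.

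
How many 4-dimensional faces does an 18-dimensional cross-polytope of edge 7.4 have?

An n-cross-polytope has 2^(k+1)·C(n,k+1) k-faces. Here 2^5·C(18,5) = 32·8568 = 274176.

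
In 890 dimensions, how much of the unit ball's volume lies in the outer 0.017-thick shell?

1 - (1-0.017)^890 ≈ 0.9999997642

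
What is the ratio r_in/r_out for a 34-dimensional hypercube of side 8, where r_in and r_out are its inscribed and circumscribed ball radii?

r_in = 8/2 (half the side); r_out = 8√34/2 (half the diagonal). Ratio = 1/√34 ≈ 0.171499.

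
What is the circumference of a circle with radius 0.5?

S_2(0.5) = 2·π^(2/2)·(0.5)^1 / Γ(2/2) = 2πr = 2π·0.5 ≈ 3.14159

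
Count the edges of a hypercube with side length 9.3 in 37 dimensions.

Each of the 2^37 = 137438953472 vertices has degree 37; total edges = 37·2^37/2 = 2542620639232.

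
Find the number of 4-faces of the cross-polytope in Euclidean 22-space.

An n-cross-polytope has 2^(k+1)·C(n,k+1) k-faces. Here 2^5·C(22,5) = 32·26334 = 842688.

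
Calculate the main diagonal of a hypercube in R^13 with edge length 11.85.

||(11.85,11.85,...,11.85)|| = √(13)·11.85 ≈ 42.7258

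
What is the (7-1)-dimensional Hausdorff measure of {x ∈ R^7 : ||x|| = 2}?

S_7(2) = 2·π^(7/2)·(2)^6 / Γ(7/2) = 1024·π^3/15 ≈ 2116.7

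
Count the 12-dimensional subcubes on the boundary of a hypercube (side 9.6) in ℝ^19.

Number of 12-faces = C(19,12) · 2^(19-12) = 50388 · 128 = 6449664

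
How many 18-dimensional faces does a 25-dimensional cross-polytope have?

An n-cross-polytope has 2^(k+1)·C(n,k+1) k-faces. Here 2^19·C(25,19) = 524288·177100 = 92851404800.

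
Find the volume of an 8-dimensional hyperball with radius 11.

V = 214358881·π^4/24 ≈ 8.70021e+08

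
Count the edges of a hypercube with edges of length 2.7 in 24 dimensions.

Number of 1-faces = C(24,1)·2^(24-1) = 24·8388608 = 201326592.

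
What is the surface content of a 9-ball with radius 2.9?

|∂B_9(2.9)| ≈ 148506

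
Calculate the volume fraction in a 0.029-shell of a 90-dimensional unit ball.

1 - (1-0.029)^90 ≈ 0.929249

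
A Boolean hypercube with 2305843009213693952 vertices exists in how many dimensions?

2^n = 2305843009213693952 ⇒ n = log_2(2305843009213693952) = 61.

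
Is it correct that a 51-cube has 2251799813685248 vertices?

True. The 51-cube has 2^51 = 2251799813685248 vertices.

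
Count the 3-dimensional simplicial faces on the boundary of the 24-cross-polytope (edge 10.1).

An n-cross-polytope has 2^(k+1)·C(n,k+1) k-faces. Here 2^4·C(24,4) = 16·10626 = 170016.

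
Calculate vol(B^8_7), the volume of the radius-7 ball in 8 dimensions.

V = 5764801·π^4/24 ≈ 2.33977e+07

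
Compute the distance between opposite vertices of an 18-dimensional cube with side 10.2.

The space diagonal of an n-cube of side s is s√n. Here 10.2·√18 ≈ 43.2749.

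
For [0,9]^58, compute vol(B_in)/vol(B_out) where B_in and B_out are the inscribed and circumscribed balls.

Volume scales as r^n, and r_in/r_out = 1/√58, giving (1/√58)^58 ≈ 7.25418e-52.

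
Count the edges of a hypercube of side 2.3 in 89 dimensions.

An n-cube has n·2^(n-1) edges. With n = 89: 89·309485009821345068724781056 = 27544165874099711116505513984.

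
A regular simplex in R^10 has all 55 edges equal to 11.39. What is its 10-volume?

V = (11.39^10 / 10!) · √((10+1) / 2^10) ≈ 1049.59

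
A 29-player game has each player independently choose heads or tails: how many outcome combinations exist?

Each vertex is a binary string of length 29, so there are 2^29 = 536870912.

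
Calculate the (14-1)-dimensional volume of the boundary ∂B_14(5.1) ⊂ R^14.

The surface area of an n-ball is 2π^(n/2) r^(n-1) / Γ(n/2). For n=14, r=5.1: 1.32483e+10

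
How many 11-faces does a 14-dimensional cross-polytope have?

An n-cross-polytope has 2^(k+1)·C(n,k+1) k-faces. Here 2^12·C(14,12) = 4096·91 = 372736.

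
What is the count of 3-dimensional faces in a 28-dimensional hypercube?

Choose 3 of 28 axes to span the face (C(28,3) = 3276 ways), then fix each of the remaining 25 coordinates at one of its two extreme values (2^25 = 33554432 ways): 3276·33554432 = 109924319232.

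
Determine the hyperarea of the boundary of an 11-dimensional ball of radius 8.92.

S = n·V_n(r)/r = 11·V_11(8.92)/8.92 (volume-to-surface relation), giving 6.60916e+10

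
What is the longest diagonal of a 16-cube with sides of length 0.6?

d = √(0.6² + 0.6² + ... + 0.6²) [16 terms] = √(16·0.6²) = 0.6√16 = 2.4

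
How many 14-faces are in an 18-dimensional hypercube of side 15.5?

Number of 14-faces = C(18,14) · 2^(18-14) = 3060 · 16 = 48960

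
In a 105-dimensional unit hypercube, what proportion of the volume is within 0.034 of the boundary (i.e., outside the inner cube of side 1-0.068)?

The inner cube has side 1-2·0.034 = 0.932 and volume (0.932)^105 ≈ 0.0006147, so the shell holds 0.999385 of the volume.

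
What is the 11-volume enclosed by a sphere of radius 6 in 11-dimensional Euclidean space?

Volume = π^{11/2}·(6)^11/Γ(13/2) = 859963392·π^5/385 ≈ 6.83547e+08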